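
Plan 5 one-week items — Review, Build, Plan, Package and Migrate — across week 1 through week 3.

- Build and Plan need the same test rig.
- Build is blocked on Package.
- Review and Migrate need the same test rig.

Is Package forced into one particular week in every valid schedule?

No

Package can be week 1 (e.g. Package in week 1; Review in week 1; Migrate in week 2; Build in week 2; Plan in week 1) or week 2 (e.g. Plan -> week 1, Package -> week 2, Migrate -> week 2, Review -> week 1, Build -> week 3).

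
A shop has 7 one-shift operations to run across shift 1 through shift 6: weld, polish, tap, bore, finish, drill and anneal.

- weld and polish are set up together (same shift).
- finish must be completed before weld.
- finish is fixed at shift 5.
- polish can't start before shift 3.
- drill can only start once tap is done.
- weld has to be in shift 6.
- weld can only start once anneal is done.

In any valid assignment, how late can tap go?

shift 5

Downstream work caps tap at shift 5.
tap at shift 5 is achievable: finish=shift 5; tap=shift 5; bore=shift 1; weld=shift 6; polish=shift 6; drill=shift 6; anneal=shift 1.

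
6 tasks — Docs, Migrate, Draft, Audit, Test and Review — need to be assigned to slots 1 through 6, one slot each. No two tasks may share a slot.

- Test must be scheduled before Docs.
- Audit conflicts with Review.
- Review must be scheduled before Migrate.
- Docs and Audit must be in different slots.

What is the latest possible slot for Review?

Downstream work caps Review at 5.
Review at 5 is achievable: Migrate=6, Review=5, Docs=2, Draft=3, Test=1, Audit=4.

5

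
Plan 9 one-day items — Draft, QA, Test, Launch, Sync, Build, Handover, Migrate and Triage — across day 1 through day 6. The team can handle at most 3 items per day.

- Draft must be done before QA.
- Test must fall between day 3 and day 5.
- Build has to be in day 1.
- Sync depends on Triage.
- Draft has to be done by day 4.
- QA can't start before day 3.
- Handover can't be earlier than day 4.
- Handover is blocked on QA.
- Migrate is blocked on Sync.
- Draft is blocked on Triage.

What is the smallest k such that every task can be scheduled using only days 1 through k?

4 days

The precedence chain requires at least 4 distinct days.
With at most 3 per day and 9 tasks, at least 3 days are needed.
4 works (last occupied day: day 4): for example Build=day 1, Triage=day 1, Migrate=day 3, Test=day 3, Launch=day 1, QA=day 3, Handover=day 4, Sync=day 2, Draft=day 2.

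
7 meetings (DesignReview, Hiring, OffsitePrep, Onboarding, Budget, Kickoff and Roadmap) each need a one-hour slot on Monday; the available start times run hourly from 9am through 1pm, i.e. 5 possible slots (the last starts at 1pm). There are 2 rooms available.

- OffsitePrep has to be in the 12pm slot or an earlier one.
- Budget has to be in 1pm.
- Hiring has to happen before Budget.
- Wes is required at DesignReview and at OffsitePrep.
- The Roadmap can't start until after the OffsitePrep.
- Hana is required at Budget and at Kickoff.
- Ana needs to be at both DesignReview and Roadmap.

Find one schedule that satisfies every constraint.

Onboarding -> 10am, Kickoff -> 11am, DesignReview -> 11am, Budget -> 1pm, OffsitePrep -> 9am, Roadmap -> 10am, Hiring -> 9am

Checking: Hiring(9am) before Budget(1pm); OffsitePrep(9am) before Roadmap(10am); DesignReview(11am) != OffsitePrep(9am); Budget(1pm) != Kickoff(11am); DesignReview(11am) != Roadmap(10am); OffsitePrep=9am in [9am,12pm]; Budget=1pm in [1pm,1pm]; max 2 per slot (cap 2).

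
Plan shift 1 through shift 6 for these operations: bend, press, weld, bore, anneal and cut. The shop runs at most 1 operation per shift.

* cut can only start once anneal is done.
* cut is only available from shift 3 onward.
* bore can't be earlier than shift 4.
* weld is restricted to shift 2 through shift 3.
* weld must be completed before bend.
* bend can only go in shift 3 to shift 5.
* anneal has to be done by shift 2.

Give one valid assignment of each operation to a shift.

weld in shift 2, anneal in shift 1, cut in shift 5, press in shift 6, bend in shift 3, bore in shift 4

Checking: weld(shift 2) before bend(shift 3); anneal(shift 1) before cut(shift 5); cut=shift 5 in [shift 3,shift 6]; weld=shift 2 in [shift 2,shift 3]; bore=shift 4 in [shift 4,shift 6]; bend=shift 3 in [shift 3,shift 5]; anneal=shift 1 in [shift 1,shift 2]; max 1 per shift (cap 1).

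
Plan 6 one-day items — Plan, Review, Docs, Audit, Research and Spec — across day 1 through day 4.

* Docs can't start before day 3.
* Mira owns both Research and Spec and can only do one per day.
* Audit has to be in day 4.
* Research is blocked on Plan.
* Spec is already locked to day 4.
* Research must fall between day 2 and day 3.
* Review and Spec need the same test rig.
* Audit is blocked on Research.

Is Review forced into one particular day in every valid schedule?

Review can be day 1 (e.g. Audit -> day 4; Spec -> day 4; Research -> day 2; Docs -> day 3; Review -> day 1; Plan -> day 1) or day 2 (e.g. Docs -> day 3; Review -> day 2; Audit -> day 4; Spec -> day 4; Research -> day 2; Plan -> day 1).

No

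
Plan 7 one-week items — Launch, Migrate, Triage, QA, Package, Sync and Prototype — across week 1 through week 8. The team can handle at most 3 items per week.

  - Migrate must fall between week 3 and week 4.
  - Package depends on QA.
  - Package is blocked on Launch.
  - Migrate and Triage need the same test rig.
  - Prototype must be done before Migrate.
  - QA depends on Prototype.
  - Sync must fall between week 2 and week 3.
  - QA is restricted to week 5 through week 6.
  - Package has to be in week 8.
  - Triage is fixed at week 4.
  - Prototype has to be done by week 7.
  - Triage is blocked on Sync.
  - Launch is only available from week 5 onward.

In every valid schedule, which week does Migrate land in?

week 3

Migrate's window is week 3–week 4.
Triage is fixed at week 4, and Migrate can't share a week with Triage.
So Migrate must be week 3.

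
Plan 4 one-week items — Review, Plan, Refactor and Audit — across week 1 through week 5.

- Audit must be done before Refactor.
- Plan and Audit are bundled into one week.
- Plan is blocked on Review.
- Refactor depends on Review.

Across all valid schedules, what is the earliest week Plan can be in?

Precedence pushes Plan to at least week 2; Plan must be in the same week as Audit, which can't be after week 4, so Plan is at most week 4.
Plan at week 2 is achievable: Audit=week 2, Refactor=week 3, Plan=week 2, Review=week 1.

week 2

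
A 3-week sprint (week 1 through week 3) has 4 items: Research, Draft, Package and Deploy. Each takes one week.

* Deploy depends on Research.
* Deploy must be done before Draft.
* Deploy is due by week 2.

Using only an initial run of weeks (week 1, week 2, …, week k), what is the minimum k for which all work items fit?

3

The precedence chain requires at least 3 distinct weeks.
3 works (last occupied week: week 3): for example Package=week 1, Deploy=week 2, Draft=week 3, Research=week 1.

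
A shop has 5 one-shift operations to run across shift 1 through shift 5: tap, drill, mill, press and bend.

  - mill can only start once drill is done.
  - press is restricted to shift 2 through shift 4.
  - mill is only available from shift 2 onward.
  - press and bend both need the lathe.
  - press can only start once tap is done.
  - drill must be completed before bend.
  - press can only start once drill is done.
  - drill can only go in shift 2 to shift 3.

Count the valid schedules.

36

Splitting on tap: it can be shift 1 (14), shift 2 (14), shift 3 (8). Listing each branch's schedules as (drill, mill, press, bend) by shift number:
tap=shift 1: (2,3,3,4) (2,3,3,5) (2,3,4,3) (2,3,4,5) (2,4,3,4) (2,4,3,5) (2,4,4,3) (2,4,4,5) (2,5,3,4) (2,5,3,5) (2,5,4,3) (2,5,4,5) (3,4,4,5) (3,5,4,5) — 14.
tap=shift 2: (2,3,3,4) (2,3,3,5) (2,3,4,3) (2,3,4,5) (2,4,3,4) (2,4,3,5) (2,4,4,3) (2,4,4,5) (2,5,3,4) (2,5,3,5) (2,5,4,3) (2,5,4,5) (3,4,4,5) (3,5,4,5) — 14.
tap=shift 3: (2,3,4,3) (2,3,4,5) (2,4,4,3) (2,4,4,5) (2,5,4,3) (2,5,4,5) (3,4,4,5) (3,5,4,5) — 8.
Summing: 14 + 14 + 8 = 36.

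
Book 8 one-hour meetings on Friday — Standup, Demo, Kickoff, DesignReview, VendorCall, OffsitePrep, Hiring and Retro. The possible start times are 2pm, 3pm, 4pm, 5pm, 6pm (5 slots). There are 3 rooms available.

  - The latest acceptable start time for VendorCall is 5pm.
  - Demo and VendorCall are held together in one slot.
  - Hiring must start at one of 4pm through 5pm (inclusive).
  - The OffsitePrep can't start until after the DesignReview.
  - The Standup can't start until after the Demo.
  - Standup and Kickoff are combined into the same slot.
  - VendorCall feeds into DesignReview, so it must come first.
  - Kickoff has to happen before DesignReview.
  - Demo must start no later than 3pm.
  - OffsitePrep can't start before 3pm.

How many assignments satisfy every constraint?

48

Splitting on Standup: it can be 3pm (30), 4pm (18). Listing each branch's schedules as (Demo, Kickoff, DesignReview, VendorCall, OffsitePrep, Hiring, Retro):
Standup=3pm: (2pm,3pm,4pm,2pm,5pm,4pm,2pm) (2pm,3pm,4pm,2pm,5pm,4pm,3pm) (2pm,3pm,4pm,2pm,5pm,4pm,4pm) (2pm,3pm,4pm,2pm,5pm,4pm,5pm) (2pm,3pm,4pm,2pm,5pm,4pm,6pm) (2pm,3pm,4pm,2pm,5pm,5pm,2pm) (2pm,3pm,4pm,2pm,5pm,5pm,3pm) (2pm,3pm,4pm,2pm,5pm,5pm,4pm) (2pm,3pm,4pm,2pm,5pm,5pm,5pm) (2pm,3pm,4pm,2pm,5pm,5pm,6pm) (2pm,3pm,4pm,2pm,6pm,4pm,2pm) (2pm,3pm,4pm,2pm,6pm,4pm,3pm) (2pm,3pm,4pm,2pm,6pm,4pm,4pm) (2pm,3pm,4pm,2pm,6pm,4pm,5pm) (2pm,3pm,4pm,2pm,6pm,4pm,6pm) (2pm,3pm,4pm,2pm,6pm,5pm,2pm) (2pm,3pm,4pm,2pm,6pm,5pm,3pm) (2pm,3pm,4pm,2pm,6pm,5pm,4pm) (2pm,3pm,4pm,2pm,6pm,5pm,5pm) (2pm,3pm,4pm,2pm,6pm,5pm,6pm) (2pm,3pm,5pm,2pm,6pm,4pm,2pm) (2pm,3pm,5pm,2pm,6pm,4pm,3pm) (2pm,3pm,5pm,2pm,6pm,4pm,4pm) (2pm,3pm,5pm,2pm,6pm,4pm,5pm) (2pm,3pm,5pm,2pm,6pm,4pm,6pm) (2pm,3pm,5pm,2pm,6pm,5pm,2pm) (2pm,3pm,5pm,2pm,6pm,5pm,3pm) (2pm,3pm,5pm,2pm,6pm,5pm,4pm) (2pm,3pm,5pm,2pm,6pm,5pm,5pm) (2pm,3pm,5pm,2pm,6pm,5pm,6pm) — 30.
Standup=4pm: (2pm,4pm,5pm,2pm,6pm,4pm,2pm) (2pm,4pm,5pm,2pm,6pm,4pm,3pm) (2pm,4pm,5pm,2pm,6pm,4pm,5pm) (2pm,4pm,5pm,2pm,6pm,4pm,6pm) (2pm,4pm,5pm,2pm,6pm,5pm,2pm) (2pm,4pm,5pm,2pm,6pm,5pm,3pm) (2pm,4pm,5pm,2pm,6pm,5pm,4pm) (2pm,4pm,5pm,2pm,6pm,5pm,5pm) (2pm,4pm,5pm,2pm,6pm,5pm,6pm) (3pm,4pm,5pm,3pm,6pm,4pm,2pm) (3pm,4pm,5pm,3pm,6pm,4pm,3pm) (3pm,4pm,5pm,3pm,6pm,4pm,5pm) (3pm,4pm,5pm,3pm,6pm,4pm,6pm) (3pm,4pm,5pm,3pm,6pm,5pm,2pm) (3pm,4pm,5pm,3pm,6pm,5pm,3pm) (3pm,4pm,5pm,3pm,6pm,5pm,4pm) (3pm,4pm,5pm,3pm,6pm,5pm,5pm) (3pm,4pm,5pm,3pm,6pm,5pm,6pm) — 18.
Summing: 30 + 18 = 48.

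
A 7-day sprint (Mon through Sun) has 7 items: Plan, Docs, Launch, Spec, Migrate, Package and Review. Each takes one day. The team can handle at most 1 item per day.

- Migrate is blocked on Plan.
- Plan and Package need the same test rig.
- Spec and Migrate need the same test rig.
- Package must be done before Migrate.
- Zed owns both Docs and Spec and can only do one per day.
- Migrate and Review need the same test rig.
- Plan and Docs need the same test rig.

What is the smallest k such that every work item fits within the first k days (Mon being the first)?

The precedence chain requires at least 2 distinct days.
With at most 1 per day and 7 work items, at least 7 days are needed.
7 works (last occupied day: Sun): for example Review in Sun, Migrate in Wed, Docs in Thu, Plan in Mon, Spec in Sat, Package in Tue, Launch in Fri.

7 days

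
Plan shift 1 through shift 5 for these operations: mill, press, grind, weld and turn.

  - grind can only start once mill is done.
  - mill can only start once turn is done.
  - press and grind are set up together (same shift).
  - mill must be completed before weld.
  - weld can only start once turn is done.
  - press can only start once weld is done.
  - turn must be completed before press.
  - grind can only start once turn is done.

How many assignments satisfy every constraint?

5

Splitting on mill: it can be shift 2 (3), shift 3 (2). Listing each branch's schedules as (press, grind, weld, turn) by shift number:
mill=shift 2: (4,4,3,1) (5,5,3,1) (5,5,4,1) — 3.
mill=shift 3: (5,5,4,1) (5,5,4,2) — 2.
Summing: 3 + 2 = 5.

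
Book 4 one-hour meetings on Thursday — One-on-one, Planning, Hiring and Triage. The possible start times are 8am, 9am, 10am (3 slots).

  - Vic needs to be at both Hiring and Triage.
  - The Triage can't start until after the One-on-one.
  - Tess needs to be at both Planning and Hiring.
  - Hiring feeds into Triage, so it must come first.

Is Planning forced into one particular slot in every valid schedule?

Planning can be 8am (e.g. Hiring -> 9am; Planning -> 8am; One-on-one -> 8am; Triage -> 10am) or 9am (e.g. Hiring in 8am, Triage in 9am, One-on-one in 8am, Planning in 9am).

No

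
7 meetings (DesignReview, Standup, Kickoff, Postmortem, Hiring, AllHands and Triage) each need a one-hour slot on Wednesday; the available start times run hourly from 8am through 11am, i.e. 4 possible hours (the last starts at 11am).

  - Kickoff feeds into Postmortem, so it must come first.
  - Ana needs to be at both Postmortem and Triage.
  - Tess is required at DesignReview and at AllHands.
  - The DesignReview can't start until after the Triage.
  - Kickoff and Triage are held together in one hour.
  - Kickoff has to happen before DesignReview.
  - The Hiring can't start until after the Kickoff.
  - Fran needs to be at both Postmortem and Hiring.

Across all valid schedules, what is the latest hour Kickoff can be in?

9am

Downstream work caps Kickoff at 10am.
Kickoff at 9am is achievable: Triage in 9am, Standup in 8am, Hiring in 11am, DesignReview in 10am, Postmortem in 10am, Kickoff in 9am, AllHands in 8am.
Nothing later works — the conflict constraints rule out every hour after 9am.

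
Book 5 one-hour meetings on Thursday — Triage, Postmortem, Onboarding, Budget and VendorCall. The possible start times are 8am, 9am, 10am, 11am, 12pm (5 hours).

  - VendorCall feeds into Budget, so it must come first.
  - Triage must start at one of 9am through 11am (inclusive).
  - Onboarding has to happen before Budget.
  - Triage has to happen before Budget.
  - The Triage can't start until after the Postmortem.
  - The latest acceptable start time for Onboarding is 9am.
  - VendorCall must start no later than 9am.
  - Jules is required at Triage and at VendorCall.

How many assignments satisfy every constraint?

34

Splitting on Triage: it can be 9am (6), 10am (16), 11am (12). Listing each branch's schedules as (Postmortem, Onboarding, Budget, VendorCall):
Triage=9am: (8am,8am,10am,8am) (8am,8am,11am,8am) (8am,8am,12pm,8am) (8am,9am,10am,8am) (8am,9am,11am,8am) (8am,9am,12pm,8am) — 6.
Triage=10am: (8am,8am,11am,8am) (8am,8am,11am,9am) (8am,8am,12pm,8am) (8am,8am,12pm,9am) (8am,9am,11am,8am) (8am,9am,11am,9am) (8am,9am,12pm,8am) (8am,9am,12pm,9am) (9am,8am,11am,8am) (9am,8am,11am,9am) (9am,8am,12pm,8am) (9am,8am,12pm,9am) (9am,9am,11am,8am) (9am,9am,11am,9am) (9am,9am,12pm,8am) (9am,9am,12pm,9am) — 16.
Triage=11am: (8am,8am,12pm,8am) (8am,8am,12pm,9am) (8am,9am,12pm,8am) (8am,9am,12pm,9am) (9am,8am,12pm,8am) (9am,8am,12pm,9am) (9am,9am,12pm,8am) (9am,9am,12pm,9am) (10am,8am,12pm,8am) (10am,8am,12pm,9am) (10am,9am,12pm,8am) (10am,9am,12pm,9am) — 12.
Summing: 6 + 16 + 12 = 34.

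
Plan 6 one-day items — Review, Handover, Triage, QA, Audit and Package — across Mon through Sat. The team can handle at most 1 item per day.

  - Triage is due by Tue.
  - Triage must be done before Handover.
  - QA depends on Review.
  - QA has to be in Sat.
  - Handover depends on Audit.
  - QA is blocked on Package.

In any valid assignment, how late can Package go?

Fri

Downstream work caps Package at Fri.
Package at Fri is achievable: Triage in Mon; Review in Thu; Audit in Tue; QA in Sat; Handover in Wed; Package in Fri.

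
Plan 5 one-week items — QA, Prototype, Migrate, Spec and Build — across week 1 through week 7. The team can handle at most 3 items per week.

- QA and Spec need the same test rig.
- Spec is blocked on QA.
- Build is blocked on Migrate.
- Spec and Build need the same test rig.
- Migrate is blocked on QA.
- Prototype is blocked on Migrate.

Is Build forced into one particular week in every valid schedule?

No

Build can be week 3 (e.g. Migrate in week 2; Build in week 3; Prototype in week 3; Spec in week 2; QA in week 1) or week 4 (e.g. Migrate in week 2; Spec in week 2; Build in week 4; QA in week 1; Prototype in week 3).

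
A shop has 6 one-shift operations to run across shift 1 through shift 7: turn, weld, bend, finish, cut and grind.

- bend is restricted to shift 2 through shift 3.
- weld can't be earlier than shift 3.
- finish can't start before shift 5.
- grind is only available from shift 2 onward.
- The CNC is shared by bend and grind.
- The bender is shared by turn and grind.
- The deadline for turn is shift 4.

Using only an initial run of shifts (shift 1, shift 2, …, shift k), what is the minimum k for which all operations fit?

finish can't be placed before shift 5, so the schedule must run through at least shift 5.
5 works (last occupied shift: shift 5): for example finish=shift 5, weld=shift 3, turn=shift 1, grind=shift 3, cut=shift 1, bend=shift 2.

5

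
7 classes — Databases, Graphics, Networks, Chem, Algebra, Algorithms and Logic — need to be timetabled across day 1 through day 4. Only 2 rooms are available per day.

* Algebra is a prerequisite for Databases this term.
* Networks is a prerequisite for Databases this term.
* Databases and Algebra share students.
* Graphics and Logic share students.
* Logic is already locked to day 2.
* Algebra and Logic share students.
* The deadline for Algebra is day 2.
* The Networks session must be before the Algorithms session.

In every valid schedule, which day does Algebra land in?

Algebra's window is day 1–day 2.
Logic is fixed at day 2, and Algebra can't share a day with Logic.
So Algebra must be day 1.

day 1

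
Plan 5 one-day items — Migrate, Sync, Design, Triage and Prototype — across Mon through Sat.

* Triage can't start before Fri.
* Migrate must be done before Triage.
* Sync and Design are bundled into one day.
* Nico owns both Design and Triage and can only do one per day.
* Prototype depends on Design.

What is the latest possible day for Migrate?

Fri

Downstream work caps Migrate at Fri.
Migrate at Fri is achievable: Prototype in Tue; Sync in Mon; Triage in Sat; Design in Mon; Migrate in Fri.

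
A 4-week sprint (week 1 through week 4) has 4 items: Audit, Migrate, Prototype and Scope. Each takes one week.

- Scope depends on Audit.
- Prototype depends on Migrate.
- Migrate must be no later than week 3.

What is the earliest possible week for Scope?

week 2

Precedence pushes Scope to at least week 2.
Scope at week 2 is achievable: Migrate in week 1, Audit in week 1, Scope in week 2, Prototype in week 2.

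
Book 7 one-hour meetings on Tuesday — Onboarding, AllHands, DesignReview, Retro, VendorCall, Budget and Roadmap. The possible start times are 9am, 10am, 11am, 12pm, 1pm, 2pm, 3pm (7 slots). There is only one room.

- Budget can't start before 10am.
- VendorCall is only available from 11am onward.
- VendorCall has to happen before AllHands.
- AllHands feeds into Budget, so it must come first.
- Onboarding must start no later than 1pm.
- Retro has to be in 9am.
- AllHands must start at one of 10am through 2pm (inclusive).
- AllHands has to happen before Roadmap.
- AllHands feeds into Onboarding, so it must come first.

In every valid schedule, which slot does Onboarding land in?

Precedence pushes Onboarding to at least 1pm; Onboarding's own window allows nothing later than 1pm.
So Onboarding is pinned to 1pm.

1pm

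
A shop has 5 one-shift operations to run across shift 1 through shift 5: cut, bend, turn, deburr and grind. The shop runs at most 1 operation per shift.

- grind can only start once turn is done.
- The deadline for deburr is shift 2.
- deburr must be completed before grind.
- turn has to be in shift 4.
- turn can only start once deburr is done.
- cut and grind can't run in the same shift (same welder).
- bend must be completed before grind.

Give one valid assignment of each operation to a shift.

turn -> shift 4; bend -> shift 2; cut -> shift 3; deburr -> shift 1; grind -> shift 5

Checking: deburr(shift 1) before turn(shift 4); deburr(shift 1) before grind(shift 5); bend(shift 2) before grind(shift 5); turn(shift 4) before grind(shift 5); cut(shift 3) != grind(shift 5); deburr=shift 1 in [shift 1,shift 2]; turn=shift 4 in [shift 4,shift 4]; max 1 per shift (cap 1).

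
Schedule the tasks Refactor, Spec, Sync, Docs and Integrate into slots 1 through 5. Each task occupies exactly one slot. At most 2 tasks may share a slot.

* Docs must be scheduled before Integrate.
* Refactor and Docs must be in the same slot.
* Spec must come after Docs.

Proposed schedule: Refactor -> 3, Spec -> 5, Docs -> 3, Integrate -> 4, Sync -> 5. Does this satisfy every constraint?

Yes, all constraints hold

At most 2 tasks may share a slot — holds.
Docs must be scheduled before Integrate — holds.
Spec must come after Docs — holds.
Refactor and Docs must be in the same slot — holds.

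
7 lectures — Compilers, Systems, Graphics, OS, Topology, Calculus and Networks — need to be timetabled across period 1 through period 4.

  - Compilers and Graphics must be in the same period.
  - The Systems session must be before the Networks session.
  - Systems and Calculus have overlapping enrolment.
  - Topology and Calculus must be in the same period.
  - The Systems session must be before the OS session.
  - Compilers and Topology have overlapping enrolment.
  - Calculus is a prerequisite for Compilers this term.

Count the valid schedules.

Splitting on Compilers: it can be period 2 (5), period 3 (15), period 4 (28). Listing each branch's schedules as (Systems, Graphics, OS, Topology, Calculus, Networks) by period number:
Compilers=period 2: (2,2,3,1,1,3) (2,2,3,1,1,4) (2,2,4,1,1,3) (2,2,4,1,1,4) (3,2,4,1,1,4) — 5.
Compilers=period 3: (1,3,2,2,2,2) (1,3,2,2,2,3) (1,3,2,2,2,4) (1,3,3,2,2,2) (1,3,3,2,2,3) (1,3,3,2,2,4) (1,3,4,2,2,2) (1,3,4,2,2,3) (1,3,4,2,2,4) (2,3,3,1,1,3) (2,3,3,1,1,4) (2,3,4,1,1,3) (2,3,4,1,1,4) (3,3,4,1,1,4) (3,3,4,2,2,4) — 15.
Compilers=period 4: (1,4,2,2,2,2) (1,4,2,2,2,3) (1,4,2,2,2,4) (1,4,2,3,3,2) (1,4,2,3,3,3) (1,4,2,3,3,4) (1,4,3,2,2,2) (1,4,3,2,2,3) (1,4,3,2,2,4) (1,4,3,3,3,2) (1,4,3,3,3,3) (1,4,3,3,3,4) (1,4,4,2,2,2) (1,4,4,2,2,3) (1,4,4,2,2,4) (1,4,4,3,3,2) (1,4,4,3,3,3) (1,4,4,3,3,4) (2,4,3,1,1,3) (2,4,3,1,1,4) (2,4,3,3,3,3) (2,4,3,3,3,4) (2,4,4,1,1,3) (2,4,4,1,1,4) (2,4,4,3,3,3) (2,4,4,3,3,4) (3,4,4,1,1,4) (3,4,4,2,2,4) — 28.
Summing: 5 + 15 + 28 = 48.

48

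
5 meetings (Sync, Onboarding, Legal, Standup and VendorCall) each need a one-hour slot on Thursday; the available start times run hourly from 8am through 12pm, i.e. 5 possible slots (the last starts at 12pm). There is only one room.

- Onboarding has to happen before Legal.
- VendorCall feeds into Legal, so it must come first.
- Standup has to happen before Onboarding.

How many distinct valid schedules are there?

15

Splitting on Sync: it can be 8am (3), 9am (3), 10am (3), 11am (3), 12pm (3). Listing each branch's schedules as (Onboarding, Legal, Standup, VendorCall):
Sync=8am: (10am,12pm,9am,11am) (11am,12pm,9am,10am) (11am,12pm,10am,9am) — 3.
Sync=9am: (10am,12pm,8am,11am) (11am,12pm,8am,10am) (11am,12pm,10am,8am) — 3.
Sync=10am: (9am,12pm,8am,11am) (11am,12pm,8am,9am) (11am,12pm,9am,8am) — 3.
Sync=11am: (9am,12pm,8am,10am) (10am,12pm,8am,9am) (10am,12pm,9am,8am) — 3.
Sync=12pm: (9am,11am,8am,10am) (10am,11am,8am,9am) (10am,11am,9am,8am) — 3.
Summing: 3 + 3 + 3 + 3 + 3 = 15.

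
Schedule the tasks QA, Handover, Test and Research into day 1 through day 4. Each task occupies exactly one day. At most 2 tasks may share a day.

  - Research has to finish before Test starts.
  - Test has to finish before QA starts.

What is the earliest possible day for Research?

day 1

Downstream work caps Research at day 2.
Research at day 1 is achievable: QA -> day 3; Research -> day 1; Test -> day 2; Handover -> day 1.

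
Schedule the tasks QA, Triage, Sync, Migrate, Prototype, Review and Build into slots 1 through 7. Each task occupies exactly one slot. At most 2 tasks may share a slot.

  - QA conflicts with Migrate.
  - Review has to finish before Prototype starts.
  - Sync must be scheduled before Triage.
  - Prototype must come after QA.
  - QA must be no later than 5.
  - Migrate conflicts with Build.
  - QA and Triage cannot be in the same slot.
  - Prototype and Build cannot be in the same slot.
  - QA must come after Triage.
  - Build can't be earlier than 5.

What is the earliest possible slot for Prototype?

4

Precedence pushes Prototype to at least 4.
Prototype at 4 is achievable: Review=1; Triage=2; Prototype=4; QA=3; Build=5; Sync=1; Migrate=2.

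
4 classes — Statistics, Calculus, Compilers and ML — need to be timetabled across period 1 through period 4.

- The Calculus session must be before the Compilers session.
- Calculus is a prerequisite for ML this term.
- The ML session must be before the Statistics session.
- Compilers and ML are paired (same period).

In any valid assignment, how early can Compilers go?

Precedence pushes Compilers to at least period 2; Compilers must be in the same period as ML, which can't be after period 3, so Compilers is at most period 3.
Compilers at period 2 is achievable: Compilers=period 2, ML=period 2, Statistics=period 3, Calculus=period 1.

period 2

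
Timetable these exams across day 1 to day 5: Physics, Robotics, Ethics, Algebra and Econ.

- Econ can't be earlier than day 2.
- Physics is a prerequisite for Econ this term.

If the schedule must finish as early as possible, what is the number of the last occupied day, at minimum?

2

The precedence chain requires at least 2 distinct days.
2 works (last occupied day: day 2): for example Ethics=day 1, Econ=day 2, Algebra=day 1, Robotics=day 1, Physics=day 1.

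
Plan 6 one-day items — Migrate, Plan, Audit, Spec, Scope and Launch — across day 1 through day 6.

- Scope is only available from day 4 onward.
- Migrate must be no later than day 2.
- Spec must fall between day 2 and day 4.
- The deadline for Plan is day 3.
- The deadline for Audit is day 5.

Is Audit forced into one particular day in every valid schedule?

No

Audit can be day 1 (e.g. Launch in day 1; Migrate in day 1; Scope in day 4; Audit in day 1; Plan in day 1; Spec in day 2) or day 2 (e.g. Audit in day 2; Migrate in day 1; Launch in day 1; Spec in day 2; Plan in day 1; Scope in day 4).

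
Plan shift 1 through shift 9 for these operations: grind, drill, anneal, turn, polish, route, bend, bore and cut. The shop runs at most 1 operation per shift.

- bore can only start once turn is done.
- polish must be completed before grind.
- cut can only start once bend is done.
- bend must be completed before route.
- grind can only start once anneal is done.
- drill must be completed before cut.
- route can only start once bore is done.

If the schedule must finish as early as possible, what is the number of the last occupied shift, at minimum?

The precedence chain requires at least 3 distinct shifts.
With at most 1 per shift and 9 operations, at least 9 shifts are needed.
9 works (last occupied shift: shift 9): for example anneal -> shift 1, bend -> shift 4, route -> shift 7, bore -> shift 6, grind -> shift 3, drill -> shift 8, polish -> shift 2, cut -> shift 9, turn -> shift 5.

shift 9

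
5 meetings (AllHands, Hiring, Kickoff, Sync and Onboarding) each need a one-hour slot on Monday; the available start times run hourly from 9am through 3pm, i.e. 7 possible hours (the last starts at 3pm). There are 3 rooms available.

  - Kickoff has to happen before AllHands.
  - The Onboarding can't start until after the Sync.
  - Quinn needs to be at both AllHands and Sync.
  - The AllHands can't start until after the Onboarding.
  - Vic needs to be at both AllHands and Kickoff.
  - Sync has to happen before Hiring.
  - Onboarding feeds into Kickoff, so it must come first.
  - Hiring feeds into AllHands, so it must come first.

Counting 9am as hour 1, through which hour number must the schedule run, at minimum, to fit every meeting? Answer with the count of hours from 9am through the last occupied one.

4

The precedence chain requires at least 4 distinct hours.
With at most 3 per hour and 5 meetings, at least 2 hours are needed.
4 works (last occupied hour: 12pm): for example Sync -> 9am; AllHands -> 12pm; Onboarding -> 10am; Kickoff -> 11am; Hiring -> 10am.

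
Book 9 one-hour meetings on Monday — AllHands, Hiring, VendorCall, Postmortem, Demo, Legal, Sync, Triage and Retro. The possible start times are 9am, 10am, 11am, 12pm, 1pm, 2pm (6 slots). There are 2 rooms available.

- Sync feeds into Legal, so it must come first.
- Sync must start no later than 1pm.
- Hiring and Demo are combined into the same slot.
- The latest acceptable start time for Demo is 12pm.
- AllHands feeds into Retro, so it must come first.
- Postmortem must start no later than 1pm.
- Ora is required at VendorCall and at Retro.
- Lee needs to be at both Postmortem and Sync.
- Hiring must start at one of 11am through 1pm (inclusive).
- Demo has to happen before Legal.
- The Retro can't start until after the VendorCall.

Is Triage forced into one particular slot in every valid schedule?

No

Triage can be 9am (e.g. Demo -> 11am, Legal -> 12pm, Retro -> 1pm, Sync -> 9am, AllHands -> 10am, Triage -> 9am, Hiring -> 11am, VendorCall -> 12pm, Postmortem -> 10am) or 10am (e.g. Retro=1pm, VendorCall=12pm, Triage=10am, Demo=11am, AllHands=9am, Postmortem=10am, Hiring=11am, Legal=12pm, Sync=9am).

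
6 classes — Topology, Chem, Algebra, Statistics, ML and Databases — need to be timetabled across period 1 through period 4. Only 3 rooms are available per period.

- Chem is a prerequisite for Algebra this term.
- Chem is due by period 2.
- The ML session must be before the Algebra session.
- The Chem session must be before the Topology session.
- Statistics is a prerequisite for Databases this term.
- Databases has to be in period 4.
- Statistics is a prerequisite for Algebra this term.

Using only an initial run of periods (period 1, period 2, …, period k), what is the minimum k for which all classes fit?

4

The precedence chain requires at least 2 distinct periods.
With at most 3 per period and 6 classes, at least 2 periods are needed.
Databases can't be placed before period 4, so the schedule must run through at least period 4.
4 works (last occupied period: period 4): for example Chem -> period 1, ML -> period 1, Databases -> period 4, Topology -> period 2, Statistics -> period 1, Algebra -> period 2.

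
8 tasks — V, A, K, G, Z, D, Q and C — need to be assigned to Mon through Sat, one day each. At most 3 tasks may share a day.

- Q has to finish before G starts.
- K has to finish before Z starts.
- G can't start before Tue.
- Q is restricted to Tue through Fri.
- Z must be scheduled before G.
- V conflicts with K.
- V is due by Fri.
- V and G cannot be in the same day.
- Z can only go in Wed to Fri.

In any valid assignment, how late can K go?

Downstream work caps K at Thu.
K at Thu is achievable: Q in Tue, G in Sat, K in Thu, Z in Fri, D in Mon, A in Mon, C in Tue, V in Mon.

Thu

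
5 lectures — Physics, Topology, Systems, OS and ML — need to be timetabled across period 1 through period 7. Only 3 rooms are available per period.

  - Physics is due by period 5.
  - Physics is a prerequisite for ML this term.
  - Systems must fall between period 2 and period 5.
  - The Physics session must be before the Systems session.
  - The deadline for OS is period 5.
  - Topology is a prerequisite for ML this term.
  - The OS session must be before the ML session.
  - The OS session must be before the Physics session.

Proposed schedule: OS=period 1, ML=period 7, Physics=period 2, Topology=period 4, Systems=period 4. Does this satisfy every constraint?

Systems must fall between period 2 and period 5 — holds.
Physics is a prerequisite for ML this term — holds.
The OS session must be before the Physics session — holds.
The deadline for OS is period 5 — holds.
Topology is a prerequisite for ML this term — holds.
The OS session must be before the ML session — holds.
Only 3 rooms are available per period — holds.
Physics is due by period 5 — holds.
The Physics session must be before the Systems session — holds.

Yes, all constraints hold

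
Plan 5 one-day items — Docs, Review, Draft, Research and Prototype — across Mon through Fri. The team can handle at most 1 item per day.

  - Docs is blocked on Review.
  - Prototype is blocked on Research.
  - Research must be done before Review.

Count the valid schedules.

15

Splitting on Docs: it can be Wed (2), Thu (5), Fri (8). Listing each branch's schedules as (Review, Draft, Research, Prototype):
Docs=Wed: (Tue,Thu,Mon,Fri) (Tue,Fri,Mon,Thu) — 2.
Docs=Thu: (Tue,Wed,Mon,Fri) (Tue,Fri,Mon,Wed) (Wed,Mon,Tue,Fri) (Wed,Tue,Mon,Fri) (Wed,Fri,Mon,Tue) — 5.
Docs=Fri: (Tue,Wed,Mon,Thu) (Tue,Thu,Mon,Wed) (Wed,Mon,Tue,Thu) (Wed,Tue,Mon,Thu) (Wed,Thu,Mon,Tue) (Thu,Mon,Tue,Wed) (Thu,Tue,Mon,Wed) (Thu,Wed,Mon,Tue) — 8.
Summing: 2 + 5 + 8 = 15.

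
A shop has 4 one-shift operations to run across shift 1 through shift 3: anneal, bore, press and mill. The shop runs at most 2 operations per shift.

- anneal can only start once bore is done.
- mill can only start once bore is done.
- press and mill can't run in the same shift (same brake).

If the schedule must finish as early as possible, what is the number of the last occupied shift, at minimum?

The precedence chain requires at least 2 distinct shifts.
With at most 2 per shift and 4 operations, at least 2 shifts are needed.
2 works (last occupied shift: shift 2): for example mill in shift 2; bore in shift 1; anneal in shift 2; press in shift 1.

shift 2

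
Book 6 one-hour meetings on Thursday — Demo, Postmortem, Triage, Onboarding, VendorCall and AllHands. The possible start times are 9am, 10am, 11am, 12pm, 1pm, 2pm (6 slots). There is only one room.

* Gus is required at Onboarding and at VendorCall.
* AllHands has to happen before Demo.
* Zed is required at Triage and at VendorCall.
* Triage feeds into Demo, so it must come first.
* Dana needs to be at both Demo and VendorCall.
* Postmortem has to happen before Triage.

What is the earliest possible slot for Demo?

Precedence pushes Demo to at least 11am.
Demo at 12pm is achievable: AllHands -> 11am, VendorCall -> 2pm, Triage -> 10am, Onboarding -> 1pm, Postmortem -> 9am, Demo -> 12pm.
Nothing earlier works — the conflict and capacity constraints rule out every slot before 12pm.

12pm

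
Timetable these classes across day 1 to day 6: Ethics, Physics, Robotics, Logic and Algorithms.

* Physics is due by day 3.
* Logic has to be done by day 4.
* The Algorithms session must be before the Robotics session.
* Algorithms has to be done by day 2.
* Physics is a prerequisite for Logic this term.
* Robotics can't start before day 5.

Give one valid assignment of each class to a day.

Algorithms in day 1, Logic in day 2, Physics in day 1, Robotics in day 5, Ethics in day 1

Checking: Physics(day 1) before Logic(day 2); Algorithms(day 1) before Robotics(day 5); Logic=day 2 in [day 1,day 4]; Algorithms=day 1 in [day 1,day 2]; Physics=day 1 in [day 1,day 3]; Robotics=day 5 in [day 5,day 6].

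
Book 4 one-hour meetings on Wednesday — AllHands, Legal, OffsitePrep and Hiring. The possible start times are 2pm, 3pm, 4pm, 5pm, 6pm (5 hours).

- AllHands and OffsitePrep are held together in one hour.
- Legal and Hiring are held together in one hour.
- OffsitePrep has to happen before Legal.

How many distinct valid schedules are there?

Splitting on AllHands: it can be 2pm (4), 3pm (3), 4pm (2), 5pm (1). Listing each branch's schedules as (Legal, OffsitePrep, Hiring):
AllHands=2pm: (3pm,2pm,3pm) (4pm,2pm,4pm) (5pm,2pm,5pm) (6pm,2pm,6pm) — 4.
AllHands=3pm: (4pm,3pm,4pm) (5pm,3pm,5pm) (6pm,3pm,6pm) — 3.
AllHands=4pm: (5pm,4pm,5pm) (6pm,4pm,6pm) — 2.
AllHands=5pm: (6pm,5pm,6pm) — 1.
Summing: 4 + 3 + 2 + 1 = 10.

10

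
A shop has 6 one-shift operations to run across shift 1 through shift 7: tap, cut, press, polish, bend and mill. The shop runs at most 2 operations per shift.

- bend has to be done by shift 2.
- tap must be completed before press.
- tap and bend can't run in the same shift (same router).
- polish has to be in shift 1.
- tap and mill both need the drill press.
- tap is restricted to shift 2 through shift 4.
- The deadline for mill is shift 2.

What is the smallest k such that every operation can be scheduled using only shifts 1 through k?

The precedence chain requires at least 2 distinct shifts.
With at most 2 per shift and 6 operations, at least 3 shifts are needed.
Propagating the time windows through the other constraints, press can't land before shift 3, so the schedule must run through at least shift 3.
Could 3 shifts be enough, i.e. nothing placed later than shift 3? No: tap's window within 3 shifts is {shift 2, shift 3}; polish's window within 3 shifts is {shift 1}; bend's window within 3 shifts is {shift 1, shift 2}; mill's window within 3 shifts is {shift 1, shift 2}; press must come after tap (at shift 2 or later) → {shift 3}; tap must come before press (at shift 3 or earlier) → {shift 2}; bend can't share with tap (shift 2) → {shift 1}; mill can't share with tap (shift 2) → {shift 1}; that puts polish, bend and mill all in shift 1 — more than 2 per shift.
So 3 shifts is not enough.
4 works (last occupied shift: shift 4): for example cut=shift 2; press=shift 4; mill=shift 2; polish=shift 1; bend=shift 1; tap=shift 3.

4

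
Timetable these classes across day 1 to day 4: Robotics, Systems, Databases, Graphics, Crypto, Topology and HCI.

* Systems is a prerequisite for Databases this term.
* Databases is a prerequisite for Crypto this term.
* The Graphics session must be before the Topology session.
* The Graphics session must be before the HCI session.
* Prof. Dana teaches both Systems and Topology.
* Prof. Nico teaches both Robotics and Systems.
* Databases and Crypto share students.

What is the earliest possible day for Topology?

day 2

Precedence pushes Topology to at least day 2.
Topology at day 2 is achievable: Databases -> day 2; Graphics -> day 1; Crypto -> day 3; Robotics -> day 2; Systems -> day 1; Topology -> day 2; HCI -> day 2.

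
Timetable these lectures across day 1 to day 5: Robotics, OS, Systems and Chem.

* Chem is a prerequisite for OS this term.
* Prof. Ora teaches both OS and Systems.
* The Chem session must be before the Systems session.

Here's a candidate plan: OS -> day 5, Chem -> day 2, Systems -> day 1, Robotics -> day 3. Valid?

No — it violates: The Chem session must be before the Systems session

The Chem session must be before the Systems session — violated.
Chem is a prerequisite for OS this term — holds.
Prof. Ora teaches both OS and Systems — holds.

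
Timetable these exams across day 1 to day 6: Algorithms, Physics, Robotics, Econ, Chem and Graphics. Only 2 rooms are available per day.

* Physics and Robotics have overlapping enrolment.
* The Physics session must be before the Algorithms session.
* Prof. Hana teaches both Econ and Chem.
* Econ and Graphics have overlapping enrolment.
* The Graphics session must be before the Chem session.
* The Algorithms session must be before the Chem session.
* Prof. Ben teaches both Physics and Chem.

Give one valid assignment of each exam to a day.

Econ=day 4; Graphics=day 1; Chem=day 3; Algorithms=day 2; Physics=day 1; Robotics=day 2

Checking: Algorithms(day 2) before Chem(day 3); Graphics(day 1) before Chem(day 3); Physics(day 1) before Algorithms(day 2); Physics(day 1) != Chem(day 3); Physics(day 1) != Robotics(day 2); Econ(day 4) != Chem(day 3); Econ(day 4) != Graphics(day 1); max 2 per day (cap 2).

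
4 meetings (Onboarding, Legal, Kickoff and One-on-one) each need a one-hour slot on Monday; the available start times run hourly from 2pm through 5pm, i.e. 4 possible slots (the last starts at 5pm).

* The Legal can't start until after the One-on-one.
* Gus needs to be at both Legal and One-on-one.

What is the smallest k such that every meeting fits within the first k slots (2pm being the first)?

The precedence chain requires at least 2 distinct slots.
2 works (last occupied slot: 3pm): for example One-on-one -> 2pm; Kickoff -> 2pm; Legal -> 3pm; Onboarding -> 2pm.

2 slots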